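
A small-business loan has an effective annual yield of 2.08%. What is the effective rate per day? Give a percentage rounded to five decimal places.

The per-day rate i satisfies (1 + i)^365 = 1 + 0.0208.
i = 1.0208^(1/365) − 1 = 0.0000564 = 0.00564%.

0.00564%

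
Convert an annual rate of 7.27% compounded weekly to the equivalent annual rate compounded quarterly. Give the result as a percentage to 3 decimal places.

EAR = (1 + 0.0727/52)^52 − 1 = 0.075353.
Solve (1 + r/4)^4 = 1.075353: r/4 = 1.075353^(1/4) − 1 = 0.018328, so r = 0.073313 = 7.331%.

7.331%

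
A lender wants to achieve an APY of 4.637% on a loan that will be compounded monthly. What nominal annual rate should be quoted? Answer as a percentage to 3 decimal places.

4.541%

(1 + r/12)^12 − 1 = 0.04637, so 1 + r/12 = 1.04637^(1/12).
r/12 = 0.003784, so r = 0.045413 = 4.541%.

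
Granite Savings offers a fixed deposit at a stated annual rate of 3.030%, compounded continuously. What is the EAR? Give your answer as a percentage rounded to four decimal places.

3.0764%

With continuous compounding, EAR = e^0.03030 − 1.
e^0.03030 = 1.030764, so EAR = 0.030764 = 3.0764%.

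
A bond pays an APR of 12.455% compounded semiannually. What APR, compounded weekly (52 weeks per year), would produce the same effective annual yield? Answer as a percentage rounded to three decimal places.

12.097%

EAR = (1 + 0.12455/2)^2 − 1 = 0.128428.
Solve (1 + r/52)^52 = 1.128428: r/52 = 1.128428^(1/52) − 1 = 0.002326, so r = 0.120966 = 12.097%.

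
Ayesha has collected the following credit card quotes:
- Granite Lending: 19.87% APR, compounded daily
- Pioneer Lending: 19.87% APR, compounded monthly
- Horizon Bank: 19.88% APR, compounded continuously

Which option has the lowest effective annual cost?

Granite Lending: (1 + 0.1987/365)^365 − 1 = 21.975%
Pioneer Lending: (1 + 0.1987/12)^12 − 1 = 21.783%
Horizon Bank: e^0.1988 − 1 = 21.994%
The lowest effective annual rate is Pioneer Lending at 21.783%.

Pioneer Lending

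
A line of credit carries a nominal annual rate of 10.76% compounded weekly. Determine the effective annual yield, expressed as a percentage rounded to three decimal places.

11.348%

EAR = (1 + 0.1076/52)^52 − 1.
= (1 + 0.002069)^52 − 1 = 1.113478 − 1 = 11.348%.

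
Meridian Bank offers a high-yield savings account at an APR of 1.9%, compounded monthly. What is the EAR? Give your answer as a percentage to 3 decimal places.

1.917%

EAR = (1 + 0.019/12)^12 − 1.
= (1 + 0.001583)^12 − 1 = 1.019166 − 1 = 1.917%.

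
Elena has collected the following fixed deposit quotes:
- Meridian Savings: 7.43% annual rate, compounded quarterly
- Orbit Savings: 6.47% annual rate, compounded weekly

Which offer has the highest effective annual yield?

Meridian Savings

Meridian Savings: (1 + 0.0743/4)^4 − 1 = 7.640%
Orbit Savings: (1 + 0.0647/52)^52 − 1 = 6.680%
The highest effective annual rate is Meridian Savings at 7.640%.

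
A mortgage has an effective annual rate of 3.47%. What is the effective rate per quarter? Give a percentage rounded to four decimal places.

0.8564%

The per-quarter rate i satisfies (1 + i)^4 = 1 + 0.0347.
i = 1.0347^(1/4) − 1 = 0.0085643 = 0.8564%.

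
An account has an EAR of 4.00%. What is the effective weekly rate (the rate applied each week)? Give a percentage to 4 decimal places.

The per-week rate i satisfies (1 + i)^52 = 1 + 0.0400.
i = 1.0400^(1/52) − 1 = 0.0007545 = 0.0755%.

0.0755%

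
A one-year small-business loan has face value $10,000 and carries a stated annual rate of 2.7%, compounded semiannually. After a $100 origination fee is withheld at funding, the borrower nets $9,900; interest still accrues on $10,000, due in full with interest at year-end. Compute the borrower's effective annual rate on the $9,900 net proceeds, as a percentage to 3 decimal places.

Amount owed after one year: 10,000 × (1 + 0.027/2)^2 = 10,000 × 1.027182 = $10,271.82.
Effective rate on net proceeds: 10,271.82 / 9,900 − 1 = 0.037558 = 3.756%.

3.756%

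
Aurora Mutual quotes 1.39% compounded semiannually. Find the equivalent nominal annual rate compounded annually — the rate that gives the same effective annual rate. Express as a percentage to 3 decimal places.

EAR = (1 + 0.0139/2)^2 − 1 = 0.013948.
Compounded annually, the equivalent nominal rate is the EAR itself: 1.395%.

1.395%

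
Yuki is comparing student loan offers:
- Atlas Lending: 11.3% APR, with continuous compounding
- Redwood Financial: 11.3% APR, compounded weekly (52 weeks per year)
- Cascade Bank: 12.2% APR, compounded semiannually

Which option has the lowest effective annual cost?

Atlas Lending: e^0.113 − 1 = 11.963%
Redwood Financial: (1 + 0.113/52)^52 − 1 = 11.949%
Cascade Bank: (1 + 0.122/2)^2 − 1 = 12.572%
The lowest effective annual rate is Redwood Financial at 11.949%.

Redwood Financial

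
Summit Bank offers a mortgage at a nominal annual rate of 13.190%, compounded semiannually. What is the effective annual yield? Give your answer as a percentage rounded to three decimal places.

13.625%

EAR = (1 + 0.13190/2)^2 − 1.
= (1 + 0.065950)^2 − 1 = 1.136249 − 1 = 13.625%.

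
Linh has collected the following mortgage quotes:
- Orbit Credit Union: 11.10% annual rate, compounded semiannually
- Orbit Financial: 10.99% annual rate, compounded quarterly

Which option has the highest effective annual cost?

Orbit Financial

Orbit Credit Union: (1 + 0.1110/2)^2 − 1 = 11.408%
Orbit Financial: (1 + 0.1099/4)^4 − 1 = 11.451%
The highest effective annual rate is Orbit Financial at 11.451%.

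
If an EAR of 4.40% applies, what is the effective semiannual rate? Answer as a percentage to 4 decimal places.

2.1763%

The per-half-year rate i satisfies (1 + i)^2 = 1 + 0.0440.
i = 1.0440^(1/2) − 1 = 0.0217632 = 2.1763%.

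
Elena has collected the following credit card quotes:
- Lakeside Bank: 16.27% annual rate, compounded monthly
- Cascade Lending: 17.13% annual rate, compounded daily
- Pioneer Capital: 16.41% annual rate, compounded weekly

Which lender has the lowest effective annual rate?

Lakeside Bank

Lakeside Bank: (1 + 0.1627/12)^12 − 1 = 17.540%
Cascade Lending: (1 + 0.1713/365)^365 − 1 = 18.680%
Pioneer Capital: (1 + 0.1641/52)^52 − 1 = 17.803%
The lowest effective annual rate is Lakeside Bank at 17.540%.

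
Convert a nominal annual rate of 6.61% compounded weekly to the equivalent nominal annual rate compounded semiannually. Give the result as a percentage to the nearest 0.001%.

EAR = (1 + 0.0661/52)^52 − 1 = 0.068289.
Solve (1 + r/2)^2 = 1.068289: r/2 = 1.068289^(1/2) − 1 = 0.033581, so r = 0.067161 = 6.716%.

6.716%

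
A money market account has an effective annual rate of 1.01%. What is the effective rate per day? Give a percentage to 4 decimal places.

0.0028%

The per-day rate i satisfies (1 + i)^365 = 1 + 0.0101.
i = 1.0101^(1/365) − 1 = 0.0000275 = 0.0028%.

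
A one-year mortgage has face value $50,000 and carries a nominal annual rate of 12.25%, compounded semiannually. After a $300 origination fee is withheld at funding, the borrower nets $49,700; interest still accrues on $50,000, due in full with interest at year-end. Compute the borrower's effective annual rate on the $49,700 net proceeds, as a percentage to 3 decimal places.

Amount owed after one year: 50,000 × (1 + 0.1225/2)^2 = 50,000 × 1.126252 = $56,312.58.
Effective rate on net proceeds: 56,312.58 / 49,700 − 1 = 0.133050 = 13.305%.

13.305%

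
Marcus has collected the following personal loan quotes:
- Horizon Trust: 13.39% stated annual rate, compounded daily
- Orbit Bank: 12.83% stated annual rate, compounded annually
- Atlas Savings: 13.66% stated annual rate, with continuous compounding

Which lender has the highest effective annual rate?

Horizon Trust: (1 + 0.1339/365)^365 − 1 = 14.325%
Orbit Bank: compounded annually, EAR = 12.830%
Atlas Savings: e^0.1366 − 1 = 14.637%
The highest effective annual rate is Atlas Savings at 14.637%.

Atlas Savings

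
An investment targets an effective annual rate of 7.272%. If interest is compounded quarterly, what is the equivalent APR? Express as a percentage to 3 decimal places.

(1 + r/4)^4 − 1 = 0.07272, so 1 + r/4 = 1.07272^(1/4).
r/4 = 0.017704, so r = 0.070817 = 7.082%.

7.082%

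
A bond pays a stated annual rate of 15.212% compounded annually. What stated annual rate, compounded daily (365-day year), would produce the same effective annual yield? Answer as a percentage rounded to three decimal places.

14.163%

Compounded annually, EAR = nominal = 0.152120.
Solve (1 + r/365)^365 = 1.152120: r/365 = 1.152120^(1/365) − 1 = 0.000388, so r = 0.141631 = 14.163%.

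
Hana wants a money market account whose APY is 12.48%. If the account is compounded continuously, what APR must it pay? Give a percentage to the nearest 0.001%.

Continuous: nominal r satisfies e^r − 1 = 0.1248.
r = ln(1 + 0.1248) = ln(1.1248) = 0.117605 = 11.761%.

11.761%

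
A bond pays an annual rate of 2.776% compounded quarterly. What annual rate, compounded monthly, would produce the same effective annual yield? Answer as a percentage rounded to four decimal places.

EAR = (1 + 0.02776/4)^4 − 1 = 0.028050.
Solve (1 + r/12)^12 = 1.028050: r/12 = 1.028050^(1/12) − 1 = 0.002308, so r = 0.027696 = 2.7696%.

2.7696%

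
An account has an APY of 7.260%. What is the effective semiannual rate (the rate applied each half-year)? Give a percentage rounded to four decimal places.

The per-half-year rate i satisfies (1 + i)^2 = 1 + 0.07260.
i = 1.07260^(1/2) − 1 = 0.0356640 = 3.5664%.

3.5664%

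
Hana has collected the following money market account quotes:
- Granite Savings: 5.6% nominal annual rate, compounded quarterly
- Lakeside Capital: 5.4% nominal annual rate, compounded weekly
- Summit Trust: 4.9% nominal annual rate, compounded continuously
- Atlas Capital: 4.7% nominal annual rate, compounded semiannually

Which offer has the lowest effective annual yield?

Atlas Capital

Granite Savings: (1 + 0.056/4)^4 − 1 = 5.719%
Lakeside Capital: (1 + 0.054/52)^52 − 1 = 5.546%
Summit Trust: e^0.049 − 1 = 5.022%
Atlas Capital: (1 + 0.047/2)^2 − 1 = 4.755%
The lowest effective annual rate is Atlas Capital at 4.755%.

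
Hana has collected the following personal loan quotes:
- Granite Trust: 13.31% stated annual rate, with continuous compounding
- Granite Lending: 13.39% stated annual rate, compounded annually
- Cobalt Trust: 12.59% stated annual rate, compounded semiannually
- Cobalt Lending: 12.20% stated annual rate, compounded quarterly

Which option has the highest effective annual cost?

Granite Trust

Granite Trust: e^0.1331 − 1 = 14.236%
Granite Lending: compounded annually, EAR = 13.390%
Cobalt Trust: (1 + 0.1259/2)^2 − 1 = 12.986%
Cobalt Lending: (1 + 0.1220/4)^4 − 1 = 12.770%
The highest effective annual rate is Granite Trust at 14.236%.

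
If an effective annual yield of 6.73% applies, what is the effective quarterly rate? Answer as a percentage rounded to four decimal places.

1.6416%

The per-quarter rate i satisfies (1 + i)^4 = 1 + 0.0673.
i = 1.0673^(1/4) − 1 = 0.0164163 = 1.6416%.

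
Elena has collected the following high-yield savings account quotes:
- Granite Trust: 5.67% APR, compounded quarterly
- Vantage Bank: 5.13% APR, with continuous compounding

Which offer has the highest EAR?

Granite Trust: (1 + 0.0567/4)^4 − 1 = 5.792%
Vantage Bank: e^0.0513 − 1 = 5.264%
The highest effective annual rate is Granite Trust at 5.792%.

Granite Trust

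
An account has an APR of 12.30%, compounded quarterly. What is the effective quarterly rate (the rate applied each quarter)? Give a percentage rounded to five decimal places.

3.07500%

With a nominal annual rate compounded quarterly, the periodic rate is the nominal rate divided by 4.
i = 0.1230 / 4 = 0.0307500 = 3.07500%.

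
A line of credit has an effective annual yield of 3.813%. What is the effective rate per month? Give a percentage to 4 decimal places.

0.3123%

The per-month rate i satisfies (1 + i)^12 = 1 + 0.03813.
i = 1.03813^(1/12) − 1 = 0.0031233 = 0.3123%.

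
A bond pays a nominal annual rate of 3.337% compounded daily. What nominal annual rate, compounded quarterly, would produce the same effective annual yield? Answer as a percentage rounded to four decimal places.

3.3508%

EAR = (1 + 0.03337/365)^365 − 1 = 0.033931.
Solve (1 + r/4)^4 = 1.033931: r/4 = 1.033931^(1/4) − 1 = 0.008377, so r = 0.033508 = 3.3508%.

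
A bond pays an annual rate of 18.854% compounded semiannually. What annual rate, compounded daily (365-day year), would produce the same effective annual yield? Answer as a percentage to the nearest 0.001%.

EAR = (1 + 0.18854/2)^2 − 1 = 0.197427.
Solve (1 + r/365)^365 = 1.197427: r/365 = 1.197427^(1/365) − 1 = 0.000494, so r = 0.180219 = 18.022%.

18.022%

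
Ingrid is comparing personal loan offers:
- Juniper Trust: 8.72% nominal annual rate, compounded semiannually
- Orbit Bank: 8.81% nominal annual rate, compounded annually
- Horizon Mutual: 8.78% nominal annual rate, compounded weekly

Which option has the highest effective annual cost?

Horizon Mutual

Juniper Trust: (1 + 0.0872/2)^2 − 1 = 8.910%
Orbit Bank: compounded annually, EAR = 8.810%
Horizon Mutual: (1 + 0.0878/52)^52 − 1 = 9.169%
The highest effective annual rate is Horizon Mutual at 9.169%.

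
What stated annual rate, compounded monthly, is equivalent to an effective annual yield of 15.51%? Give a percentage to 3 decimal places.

(1 + r/12)^12 − 1 = 0.1551, so 1 + r/12 = 1.1551^(1/12).
r/12 = 0.012088, so r = 0.145057 = 14.506%.

14.506%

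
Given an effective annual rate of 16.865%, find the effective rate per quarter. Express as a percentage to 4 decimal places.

The per-quarter rate i satisfies (1 + i)^4 = 1 + 0.16865.
i = 1.16865^(1/4) − 1 = 0.0397313 = 3.9731%.

3.9731%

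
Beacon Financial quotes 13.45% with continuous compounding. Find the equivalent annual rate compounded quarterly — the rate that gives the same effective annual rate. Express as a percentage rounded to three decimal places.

EAR under continuous compounding: e^0.1345 − 1 = 0.143965.
Solve (1 + r/4)^4 = 1.143965: r/4 = 1.143965^(1/4) − 1 = 0.034197, so r = 0.136787 = 13.679%.

13.679%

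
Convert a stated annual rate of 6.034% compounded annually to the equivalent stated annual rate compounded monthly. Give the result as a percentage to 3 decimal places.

5.873%

Compounded annually, EAR = nominal = 0.060340.
Solve (1 + r/12)^12 = 1.060340: r/12 = 1.060340^(1/12) − 1 = 0.004894, so r = 0.058733 = 5.873%.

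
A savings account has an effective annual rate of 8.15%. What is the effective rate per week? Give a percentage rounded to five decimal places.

0.15078%

The per-week rate i satisfies (1 + i)^52 = 1 + 0.0815.
i = 1.0815^(1/52) − 1 = 0.0015078 = 0.15078%.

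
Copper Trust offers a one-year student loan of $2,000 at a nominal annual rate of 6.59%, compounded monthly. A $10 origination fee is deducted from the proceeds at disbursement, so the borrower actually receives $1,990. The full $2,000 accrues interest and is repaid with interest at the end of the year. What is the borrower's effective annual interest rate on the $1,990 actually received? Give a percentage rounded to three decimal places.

7.329%

Amount owed after one year: 2,000 × (1 + 0.0659/12)^12 = 2,000 × 1.067927 = $2,135.85.
Effective rate on net proceeds: 2,135.85 / 1,990 − 1 = 0.073294 = 7.329%.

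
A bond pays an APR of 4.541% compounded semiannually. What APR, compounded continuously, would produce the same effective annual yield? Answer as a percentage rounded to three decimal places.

4.490%

EAR = (1 + 0.04541/2)^2 − 1 = 0.045926.
Equivalent continuous rate: r = ln(1 + 0.045926) = 0.044902 = 4.490%.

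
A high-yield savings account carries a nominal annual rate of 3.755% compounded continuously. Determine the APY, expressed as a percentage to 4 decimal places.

3.8264%

With continuous compounding, EAR = e^0.03755 − 1.
e^0.03755 = 1.038264, so EAR = 0.038264 = 3.8264%.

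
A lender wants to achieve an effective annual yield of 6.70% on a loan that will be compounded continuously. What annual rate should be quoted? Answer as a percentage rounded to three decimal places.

Continuous: nominal r satisfies e^r − 1 = 0.0670.
r = ln(1 + 0.0670) = ln(1.0670) = 0.064851 = 6.485%.

6.485%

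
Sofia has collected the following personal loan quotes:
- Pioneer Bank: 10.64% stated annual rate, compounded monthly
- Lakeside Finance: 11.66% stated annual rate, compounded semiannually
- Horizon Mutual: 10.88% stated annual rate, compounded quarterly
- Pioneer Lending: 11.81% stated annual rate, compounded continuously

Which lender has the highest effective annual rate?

Pioneer Lending

Pioneer Bank: (1 + 0.1064/12)^12 − 1 = 11.175%
Lakeside Finance: (1 + 0.1166/2)^2 − 1 = 12.000%
Horizon Mutual: (1 + 0.1088/4)^4 − 1 = 11.332%
Pioneer Lending: e^0.1181 − 1 = 12.536%
The highest effective annual rate is Pioneer Lending at 12.536%.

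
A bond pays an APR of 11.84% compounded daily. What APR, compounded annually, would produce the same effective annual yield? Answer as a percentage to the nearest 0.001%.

EAR = (1 + 0.1184/365)^365 − 1 = 0.125673.
Compounded annually, the equivalent nominal rate is the EAR itself: 12.567%.

12.567%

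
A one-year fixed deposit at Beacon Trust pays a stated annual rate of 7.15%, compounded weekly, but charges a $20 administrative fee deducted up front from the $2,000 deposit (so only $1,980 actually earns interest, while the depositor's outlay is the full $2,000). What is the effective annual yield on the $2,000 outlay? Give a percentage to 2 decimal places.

6.33%

Value after one year: 1,980 × (1 + 0.0715/52)^52 = 1,980 × 1.074065 = $2,126.65.
Effective yield on the $2,000 outlay: 2,126.65 / 2,000 − 1 = 0.063325 = 6.33%.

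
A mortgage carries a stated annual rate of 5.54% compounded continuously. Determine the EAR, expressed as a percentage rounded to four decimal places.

With continuous compounding, EAR = e^0.0554 − 1.
e^0.0554 = 1.056963, so EAR = 0.056963 = 5.6963%.

5.6963%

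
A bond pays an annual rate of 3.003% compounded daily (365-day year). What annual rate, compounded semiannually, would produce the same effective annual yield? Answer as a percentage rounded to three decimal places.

3.026%

EAR = (1 + 0.03003/365)^365 − 1 = 0.030484.
Solve (1 + r/2)^2 = 1.030484: r/2 = 1.030484^(1/2) − 1 = 0.015128, so r = 0.030255 = 3.026%.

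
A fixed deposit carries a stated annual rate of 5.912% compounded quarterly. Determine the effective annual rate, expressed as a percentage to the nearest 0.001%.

EAR = (1 + 0.05912/4)^4 − 1.
= (1 + 0.014780)^4 − 1 = 1.060444 − 1 = 6.044%.

6.044%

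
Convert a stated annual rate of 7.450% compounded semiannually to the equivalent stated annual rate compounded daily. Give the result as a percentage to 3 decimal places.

EAR = (1 + 0.07450/2)^2 − 1 = 0.075888.
Solve (1 + r/365)^365 = 1.075888: r/365 = 1.075888^(1/365) − 1 = 0.000200, so r = 0.073153 = 7.315%.

7.315%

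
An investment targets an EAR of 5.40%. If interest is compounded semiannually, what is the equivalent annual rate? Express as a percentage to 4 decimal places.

(1 + r/2)^2 − 1 = 0.0540, so 1 + r/2 = 1.0540^(1/2).
r/2 = 0.026645, so r = 0.053290 = 5.3290%.

5.3290%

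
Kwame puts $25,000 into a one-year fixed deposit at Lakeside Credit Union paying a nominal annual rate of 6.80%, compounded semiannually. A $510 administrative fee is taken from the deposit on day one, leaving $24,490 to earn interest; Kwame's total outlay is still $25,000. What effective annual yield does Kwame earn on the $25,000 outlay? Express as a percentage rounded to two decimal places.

4.73%

Value after one year: 24,490 × (1 + 0.0680/2)^2 = 24,490 × 1.069156 = $26,183.63.
Effective yield on the $25,000 outlay: 26,183.63 / 25,000 − 1 = 0.047345 = 4.73%.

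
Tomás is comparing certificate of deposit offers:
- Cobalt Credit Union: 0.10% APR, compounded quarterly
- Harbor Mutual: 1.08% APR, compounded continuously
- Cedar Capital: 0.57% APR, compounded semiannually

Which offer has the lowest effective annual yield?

Cobalt Credit Union

Cobalt Credit Union: (1 + 0.0010/4)^4 − 1 = 0.100%
Harbor Mutual: e^0.0108 − 1 = 1.086%
Cedar Capital: (1 + 0.0057/2)^2 − 1 = 0.571%
The lowest effective annual rate is Cobalt Credit Union at 0.100%.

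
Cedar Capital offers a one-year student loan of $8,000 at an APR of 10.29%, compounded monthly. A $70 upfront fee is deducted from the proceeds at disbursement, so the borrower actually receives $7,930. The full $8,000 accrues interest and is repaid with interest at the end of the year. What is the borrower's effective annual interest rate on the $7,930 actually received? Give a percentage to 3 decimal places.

11.767%

Amount owed after one year: 8,000 × (1 + 0.1029/12)^12 = 8,000 × 1.107894 = $8,863.16.
Effective rate on net proceeds: 8,863.16 / 7,930 − 1 = 0.117674 = 11.767%.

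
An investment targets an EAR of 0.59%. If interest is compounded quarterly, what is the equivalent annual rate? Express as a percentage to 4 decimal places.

0.5887%

(1 + r/4)^4 − 1 = 0.0059, so 1 + r/4 = 1.0059^(1/4).
r/4 = 0.001472, so r = 0.005887 = 0.5887%.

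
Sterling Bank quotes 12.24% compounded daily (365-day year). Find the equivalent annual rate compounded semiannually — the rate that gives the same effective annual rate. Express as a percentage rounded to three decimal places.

12.620%

EAR = (1 + 0.1224/365)^365 − 1 = 0.130183.
Solve (1 + r/2)^2 = 1.130183: r/2 = 1.130183^(1/2) − 1 = 0.063101, so r = 0.126201 = 12.620%.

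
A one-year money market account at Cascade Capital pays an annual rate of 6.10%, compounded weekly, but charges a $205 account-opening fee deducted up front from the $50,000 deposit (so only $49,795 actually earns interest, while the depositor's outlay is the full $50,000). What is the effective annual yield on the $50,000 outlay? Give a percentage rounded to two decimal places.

5.85%

Value after one year: 49,795 × (1 + 0.0610/52)^52 = 49,795 × 1.062861 = $52,925.16.
Effective yield on the $50,000 outlay: 52,925.16 / 50,000 − 1 = 0.058503 = 5.85%.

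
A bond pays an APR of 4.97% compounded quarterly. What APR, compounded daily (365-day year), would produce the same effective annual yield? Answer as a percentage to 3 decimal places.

4.940%

EAR = (1 + 0.0497/4)^4 − 1 = 0.050634.
Solve (1 + r/365)^365 = 1.050634: r/365 = 1.050634^(1/365) − 1 = 0.000135, so r = 0.049397 = 4.940%.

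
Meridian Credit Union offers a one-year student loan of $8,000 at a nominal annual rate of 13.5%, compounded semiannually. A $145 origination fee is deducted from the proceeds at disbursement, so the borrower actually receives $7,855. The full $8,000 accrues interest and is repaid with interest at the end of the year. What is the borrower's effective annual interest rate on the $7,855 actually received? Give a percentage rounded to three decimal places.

16.059%

Amount owed after one year: 8,000 × (1 + 0.135/2)^2 = 8,000 × 1.139556 = $9,116.45.
Effective rate on net proceeds: 9,116.45 / 7,855 − 1 = 0.160592 = 16.059%.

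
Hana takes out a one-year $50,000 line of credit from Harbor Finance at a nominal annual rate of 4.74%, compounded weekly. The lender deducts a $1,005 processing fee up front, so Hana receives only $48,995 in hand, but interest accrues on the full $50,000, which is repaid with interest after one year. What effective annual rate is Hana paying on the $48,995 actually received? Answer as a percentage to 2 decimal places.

Amount owed after one year: 50,000 × (1 + 0.0474/52)^52 = 50,000 × 1.048519 = $52,425.94.
Effective rate on net proceeds: 52,425.94 / 48,995 − 1 = 0.070026 = 7.00%.

7.00%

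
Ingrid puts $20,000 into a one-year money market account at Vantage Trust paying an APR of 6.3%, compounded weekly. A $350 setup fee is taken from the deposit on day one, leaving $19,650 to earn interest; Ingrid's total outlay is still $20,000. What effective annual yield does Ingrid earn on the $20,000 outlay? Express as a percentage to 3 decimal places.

Value after one year: 19,650 × (1 + 0.063/52)^52 = 19,650 × 1.064986 = $20,926.98.
Effective yield on the $20,000 outlay: 20,926.98 / 20,000 − 1 = 0.046349 = 4.635%.

4.635%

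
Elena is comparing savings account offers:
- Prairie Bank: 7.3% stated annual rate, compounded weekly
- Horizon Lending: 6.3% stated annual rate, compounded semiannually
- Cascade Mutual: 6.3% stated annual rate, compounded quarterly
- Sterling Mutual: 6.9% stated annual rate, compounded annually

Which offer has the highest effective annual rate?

Prairie Bank

Prairie Bank: (1 + 0.073/52)^52 − 1 = 7.568%
Horizon Lending: (1 + 0.063/2)^2 − 1 = 6.399%
Cascade Mutual: (1 + 0.063/4)^4 − 1 = 6.450%
Sterling Mutual: compounded annually, EAR = 6.900%
The highest effective annual rate is Prairie Bank at 7.568%.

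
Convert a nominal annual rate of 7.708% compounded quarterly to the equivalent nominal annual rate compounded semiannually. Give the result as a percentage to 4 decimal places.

7.7823%

EAR = (1 + 0.07708/4)^4 − 1 = 0.079337.
Solve (1 + r/2)^2 = 1.079337: r/2 = 1.079337^(1/2) − 1 = 0.038911, so r = 0.077823 = 7.7823%.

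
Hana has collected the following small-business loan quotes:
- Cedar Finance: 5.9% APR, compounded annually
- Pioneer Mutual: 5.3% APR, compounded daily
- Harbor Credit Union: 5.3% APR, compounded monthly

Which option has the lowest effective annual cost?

Cedar Finance: compounded annually, EAR = 5.900%
Pioneer Mutual: (1 + 0.053/365)^365 − 1 = 5.443%
Harbor Credit Union: (1 + 0.053/12)^12 − 1 = 5.431%
The lowest effective annual rate is Harbor Credit Union at 5.431%.

Harbor Credit Union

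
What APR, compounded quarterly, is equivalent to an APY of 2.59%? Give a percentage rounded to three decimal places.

2.565%

(1 + r/4)^4 − 1 = 0.0259, so 1 + r/4 = 1.0259^(1/4).
r/4 = 0.006413, so r = 0.025652 = 2.565%.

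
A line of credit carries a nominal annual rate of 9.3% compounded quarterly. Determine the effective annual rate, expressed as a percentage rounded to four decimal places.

EAR = (1 + 0.093/4)^4 − 1.
= 1.096294 − 1 = 9.6294%.

9.6294%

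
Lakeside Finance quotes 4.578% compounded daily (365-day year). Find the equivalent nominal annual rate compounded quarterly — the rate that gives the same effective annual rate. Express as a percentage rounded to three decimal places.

EAR = (1 + 0.04578/365)^365 − 1 = 0.046841.
Solve (1 + r/4)^4 = 1.046841: r/4 = 1.046841^(1/4) − 1 = 0.011510, so r = 0.046040 = 4.604%.

4.604%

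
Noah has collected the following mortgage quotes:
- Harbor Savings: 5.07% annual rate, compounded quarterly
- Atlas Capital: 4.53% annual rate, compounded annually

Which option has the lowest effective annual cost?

Harbor Savings: (1 + 0.0507/4)^4 − 1 = 5.167%
Atlas Capital: compounded annually, EAR = 4.530%
The lowest effective annual rate is Atlas Capital at 4.530%.

Atlas Capital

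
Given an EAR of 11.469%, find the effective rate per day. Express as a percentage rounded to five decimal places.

0.02975%

The per-day rate i satisfies (1 + i)^365 = 1 + 0.11469.
i = 1.11469^(1/365) − 1 = 0.0002975 = 0.02975%.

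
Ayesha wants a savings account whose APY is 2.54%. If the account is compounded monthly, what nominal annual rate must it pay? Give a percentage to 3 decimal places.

(1 + r/12)^12 − 1 = 0.0254, so 1 + r/12 = 1.0254^(1/12).
r/12 = 0.002092, so r = 0.025109 = 2.511%.

2.511%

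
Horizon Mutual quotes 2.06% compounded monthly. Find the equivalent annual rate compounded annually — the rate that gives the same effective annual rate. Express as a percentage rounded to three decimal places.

EAR = (1 + 0.0206/12)^12 − 1 = 0.020796.
Compounded annually, the equivalent nominal rate is the EAR itself: 2.080%.

2.080%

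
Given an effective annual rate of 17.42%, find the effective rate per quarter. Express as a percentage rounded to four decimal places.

The per-quarter rate i satisfies (1 + i)^4 = 1 + 0.1742.
i = 1.1742^(1/4) − 1 = 0.0409635 = 4.0964%.

4.0964%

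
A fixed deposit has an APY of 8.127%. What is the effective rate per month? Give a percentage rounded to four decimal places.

0.6533%

The per-month rate i satisfies (1 + i)^12 = 1 + 0.08127.
i = 1.08127^(1/12) − 1 = 0.0065326 = 0.6533%.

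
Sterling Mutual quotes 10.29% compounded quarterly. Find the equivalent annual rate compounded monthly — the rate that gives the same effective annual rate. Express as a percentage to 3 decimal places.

EAR = (1 + 0.1029/4)^4 − 1 = 0.106939.
Solve (1 + r/12)^12 = 1.106939: r/12 = 1.106939^(1/12) − 1 = 0.008503, so r = 0.102030 = 10.203%.

10.203%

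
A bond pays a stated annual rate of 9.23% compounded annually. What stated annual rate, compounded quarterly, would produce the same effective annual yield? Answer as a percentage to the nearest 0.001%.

Compounded annually, EAR = nominal = 0.092300.
Solve (1 + r/4)^4 = 1.092300: r/4 = 1.092300^(1/4) − 1 = 0.022317, so r = 0.089267 = 8.927%.

8.927%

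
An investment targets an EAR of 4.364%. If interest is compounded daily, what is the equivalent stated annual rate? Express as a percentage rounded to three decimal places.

4.272%

(1 + r/365)^365 − 1 = 0.04364, so 1 + r/365 = 1.04364^(1/365).
r/365 = 0.000117, so r = 0.042717 = 4.272%.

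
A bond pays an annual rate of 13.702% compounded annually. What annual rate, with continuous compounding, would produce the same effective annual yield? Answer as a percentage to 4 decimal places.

12.8411%

Compounded annually, EAR = nominal = 0.137020.
Equivalent continuous rate: r = ln(1 + 0.137020) = 0.128411 = 12.8411%.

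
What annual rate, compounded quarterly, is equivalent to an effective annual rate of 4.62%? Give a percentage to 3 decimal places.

(1 + r/4)^4 − 1 = 0.0462, so 1 + r/4 = 1.0462^(1/4).
r/4 = 0.011355, so r = 0.045420 = 4.542%.

4.542%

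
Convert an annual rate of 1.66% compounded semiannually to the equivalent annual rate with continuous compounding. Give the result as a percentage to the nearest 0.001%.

EAR = (1 + 0.0166/2)^2 − 1 = 0.016669.
Equivalent continuous rate: r = ln(1 + 0.016669) = 0.016531 = 1.653%.

1.653%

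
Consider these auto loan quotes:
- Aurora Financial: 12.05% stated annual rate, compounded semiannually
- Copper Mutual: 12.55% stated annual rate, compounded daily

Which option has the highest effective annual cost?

Aurora Financial: (1 + 0.1205/2)^2 − 1 = 12.413%
Copper Mutual: (1 + 0.1255/365)^365 − 1 = 13.369%
The highest effective annual rate is Copper Mutual at 13.369%.

Copper Mutual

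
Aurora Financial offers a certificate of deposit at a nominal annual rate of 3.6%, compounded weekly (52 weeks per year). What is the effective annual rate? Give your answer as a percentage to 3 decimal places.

EAR = (1 + 0.036/52)^52 − 1.
= 1.036643 − 1 = 3.664%.

3.664%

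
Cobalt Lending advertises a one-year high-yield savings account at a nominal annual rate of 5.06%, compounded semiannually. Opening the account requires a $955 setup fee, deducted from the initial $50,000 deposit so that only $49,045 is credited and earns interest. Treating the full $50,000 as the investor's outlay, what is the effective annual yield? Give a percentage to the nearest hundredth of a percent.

3.12%

Value after one year: 49,045 × (1 + 0.0506/2)^2 = 49,045 × 1.051240 = $51,558.07.
Effective yield on the $50,000 outlay: 51,558.07 / 50,000 − 1 = 0.031161 = 3.12%.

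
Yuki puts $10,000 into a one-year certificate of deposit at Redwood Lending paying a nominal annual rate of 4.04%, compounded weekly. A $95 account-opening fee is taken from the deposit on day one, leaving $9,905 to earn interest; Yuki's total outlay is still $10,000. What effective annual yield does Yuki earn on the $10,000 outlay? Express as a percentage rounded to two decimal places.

Value after one year: 9,905 × (1 + 0.0404/52)^52 = 9,905 × 1.041211 = $10,313.19.
Effective yield on the $10,000 outlay: 10,313.19 / 10,000 − 1 = 0.031319 = 3.13%.

3.13%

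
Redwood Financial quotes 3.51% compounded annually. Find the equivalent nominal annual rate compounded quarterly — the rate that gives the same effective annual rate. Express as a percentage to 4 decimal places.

Compounded annually, EAR = nominal = 0.035100.
Solve (1 + r/4)^4 = 1.035100: r/4 = 1.035100^(1/4) − 1 = 0.008662, so r = 0.034647 = 3.4647%.

3.4647%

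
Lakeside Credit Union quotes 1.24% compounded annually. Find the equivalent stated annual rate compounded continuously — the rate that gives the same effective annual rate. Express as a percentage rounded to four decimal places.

Compounded annually, EAR = nominal = 0.012400.
Equivalent continuous rate: r = ln(1 + 0.012400) = 0.012324 = 1.2324%.

1.2324%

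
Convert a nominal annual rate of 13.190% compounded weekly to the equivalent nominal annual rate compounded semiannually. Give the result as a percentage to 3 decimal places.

EAR = (1 + 0.13190/52)^52 − 1 = 0.140804.
Solve (1 + r/2)^2 = 1.140804: r/2 = 1.140804^(1/2) − 1 = 0.068084, so r = 0.136168 = 13.617%.

13.617%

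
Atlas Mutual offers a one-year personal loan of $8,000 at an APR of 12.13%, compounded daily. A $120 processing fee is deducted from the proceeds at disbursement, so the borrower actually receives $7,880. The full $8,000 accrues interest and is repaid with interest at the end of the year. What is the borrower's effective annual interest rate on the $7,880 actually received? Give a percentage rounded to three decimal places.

14.613%

Amount owed after one year: 8,000 × (1 + 0.1213/365)^365 = 8,000 × 1.128941 = $9,031.53.
Effective rate on net proceeds: 9,031.53 / 7,880 − 1 = 0.146133 = 14.613%.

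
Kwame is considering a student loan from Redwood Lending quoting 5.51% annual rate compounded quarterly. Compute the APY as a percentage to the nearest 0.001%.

EAR = (1 + 0.0551/4)^4 − 1.
= 1.056249 − 1 = 5.625%.

5.625%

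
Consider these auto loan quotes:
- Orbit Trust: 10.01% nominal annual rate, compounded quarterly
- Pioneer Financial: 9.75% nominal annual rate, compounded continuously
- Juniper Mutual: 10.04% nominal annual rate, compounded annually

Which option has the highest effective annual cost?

Orbit Trust

Orbit Trust: (1 + 0.1001/4)^4 − 1 = 10.392%
Pioneer Financial: e^0.0975 − 1 = 10.241%
Juniper Mutual: compounded annually, EAR = 10.040%
The highest effective annual rate is Orbit Trust at 10.392%.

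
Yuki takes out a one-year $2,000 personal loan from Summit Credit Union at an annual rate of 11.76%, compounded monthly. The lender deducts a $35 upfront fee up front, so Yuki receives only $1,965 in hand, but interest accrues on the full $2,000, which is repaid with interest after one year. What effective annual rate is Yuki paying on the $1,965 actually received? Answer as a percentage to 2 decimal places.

14.42%

Amount owed after one year: 2,000 × (1 + 0.1176/12)^12 = 2,000 × 1.124150 = $2,248.30.
Effective rate on net proceeds: 2,248.30 / 1,965 − 1 = 0.144173 = 14.42%.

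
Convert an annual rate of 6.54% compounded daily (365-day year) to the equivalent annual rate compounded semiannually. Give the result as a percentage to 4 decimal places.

6.6475%

EAR = (1 + 0.0654/365)^365 − 1 = 0.067580.
Solve (1 + r/2)^2 = 1.067580: r/2 = 1.067580^(1/2) − 1 = 0.033237, so r = 0.066475 = 6.6475%.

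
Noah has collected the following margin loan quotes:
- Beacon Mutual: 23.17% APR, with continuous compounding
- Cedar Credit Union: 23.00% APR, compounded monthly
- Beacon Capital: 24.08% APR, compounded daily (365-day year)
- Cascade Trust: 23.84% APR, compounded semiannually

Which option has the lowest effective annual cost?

Beacon Mutual: e^0.2317 − 1 = 26.074%
Cedar Credit Union: (1 + 0.2300/12)^12 − 1 = 25.586%
Beacon Capital: (1 + 0.2408/365)^365 − 1 = 27.217%
Cascade Trust: (1 + 0.2384/2)^2 − 1 = 25.261%
The lowest effective annual rate is Cascade Trust at 25.261%.

Cascade Trust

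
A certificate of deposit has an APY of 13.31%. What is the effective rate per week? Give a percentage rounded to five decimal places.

0.24059%

The per-week rate i satisfies (1 + i)^52 = 1 + 0.1331.
i = 1.1331^(1/52) − 1 = 0.0024059 = 0.24059%.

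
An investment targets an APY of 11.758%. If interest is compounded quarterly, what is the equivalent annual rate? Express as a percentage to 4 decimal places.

11.2725%

(1 + r/4)^4 − 1 = 0.11758, so 1 + r/4 = 1.11758^(1/4).
r/4 = 0.028181, so r = 0.112725 = 11.2725%.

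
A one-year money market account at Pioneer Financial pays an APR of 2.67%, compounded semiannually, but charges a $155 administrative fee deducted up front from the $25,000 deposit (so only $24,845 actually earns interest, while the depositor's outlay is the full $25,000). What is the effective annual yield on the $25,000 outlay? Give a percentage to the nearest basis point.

2.05%

Value after one year: 24,845 × (1 + 0.0267/2)^2 = 24,845 × 1.026878 = $25,512.79.
Effective yield on the $25,000 outlay: 25,512.79 / 25,000 − 1 = 0.020512 = 2.05%.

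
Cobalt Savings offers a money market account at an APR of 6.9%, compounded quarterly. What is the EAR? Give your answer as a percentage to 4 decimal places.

EAR = (1 + 0.069/4)^4 − 1.
= (1 + 0.017250)^4 − 1 = 1.070806 − 1 = 7.0806%.

7.0806%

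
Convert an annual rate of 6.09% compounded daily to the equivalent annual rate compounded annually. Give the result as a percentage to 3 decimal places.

EAR = (1 + 0.0609/365)^365 − 1 = 0.062787.
Compounded annually, the equivalent nominal rate is the EAR itself: 6.279%.

6.279%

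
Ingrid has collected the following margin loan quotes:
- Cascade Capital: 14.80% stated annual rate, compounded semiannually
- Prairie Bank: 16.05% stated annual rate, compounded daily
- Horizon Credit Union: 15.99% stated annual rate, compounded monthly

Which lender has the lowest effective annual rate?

Cascade Capital: (1 + 0.1480/2)^2 − 1 = 15.348%
Prairie Bank: (1 + 0.1605/365)^365 − 1 = 17.406%
Horizon Credit Union: (1 + 0.1599/12)^12 − 1 = 17.216%
The lowest effective annual rate is Cascade Capital at 15.348%.

Cascade Capital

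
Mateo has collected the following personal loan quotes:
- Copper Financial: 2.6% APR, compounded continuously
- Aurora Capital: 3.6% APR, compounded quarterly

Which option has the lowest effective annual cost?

Copper Financial: e^0.026 − 1 = 2.634%
Aurora Capital: (1 + 0.036/4)^4 − 1 = 3.649%
The lowest effective annual rate is Copper Financial at 2.634%.

Copper Financial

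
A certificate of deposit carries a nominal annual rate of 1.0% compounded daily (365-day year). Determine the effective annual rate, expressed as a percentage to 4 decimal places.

EAR = (1 + 0.010/365)^365 − 1.
= 1.010050 − 1 = 1.0050%.

1.0050%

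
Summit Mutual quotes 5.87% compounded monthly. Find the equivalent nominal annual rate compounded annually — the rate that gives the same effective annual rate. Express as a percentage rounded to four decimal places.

EAR = (1 + 0.0587/12)^12 − 1 = 0.060305.
Compounded annually, the equivalent nominal rate is the EAR itself: 6.0305%.

6.0305%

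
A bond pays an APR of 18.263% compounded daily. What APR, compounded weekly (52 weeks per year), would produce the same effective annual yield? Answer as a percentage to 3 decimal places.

18.291%

EAR = (1 + 0.18263/365)^365 − 1 = 0.200315.
Solve (1 + r/52)^52 = 1.200315: r/52 = 1.200315^(1/52) − 1 = 0.003517, so r = 0.182905 = 18.291%.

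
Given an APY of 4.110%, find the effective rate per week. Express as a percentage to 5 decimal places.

0.07749%

The per-week rate i satisfies (1 + i)^52 = 1 + 0.04110.
i = 1.04110^(1/52) − 1 = 0.0007749 = 0.07749%.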